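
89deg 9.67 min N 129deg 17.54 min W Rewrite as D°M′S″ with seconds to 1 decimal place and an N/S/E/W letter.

89°09′40.2″ N, 129°17′32.4″ W

φ: fractional minutes 0.67000 × 60 = 40.200″
λ: fractional minutes 0.54000 × 60 = 32.400″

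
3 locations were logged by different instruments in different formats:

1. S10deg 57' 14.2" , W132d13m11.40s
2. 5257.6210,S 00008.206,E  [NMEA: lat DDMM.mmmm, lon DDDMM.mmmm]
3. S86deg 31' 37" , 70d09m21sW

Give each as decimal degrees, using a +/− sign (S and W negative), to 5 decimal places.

Point 1:
  Lat: 57′ + 14.2″ = 57.23667′; 10 + 57.23667/60 = 10.953944
  S → negative
  Longitude: 132 + 13/60 + 11.4/3600 = 132.219833
  W ⇒ negate
Point 2:
  Lat: degrees = first 2 digits = 52, minutes = 57.621; 52 + 57.621/60 = 52.960350
  hemisphere S, so the sign is −
  Lon: degrees = first 3 digits = 0, minutes = 8.206; 0 + 8.206/60 = 0.136767
  E ⇒ keep positive
Point 3:
  Latitude: 86 + 31/60 + 37/3600 = 86.526944
  S ⇒ negate
  Longitude: 70 + 9/60 + 21/3600 = 70.155833
  W ⇒ negate

1. -10.95394, -132.21983
2. -52.96035, 0.13677
3. -86.52694, -70.15583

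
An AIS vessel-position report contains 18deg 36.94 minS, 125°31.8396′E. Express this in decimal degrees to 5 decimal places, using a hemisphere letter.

18.61567° S, 125.53066° E

Lat: 18 + 36.94/60 = 18.615667
λ: 125 + 31.8396/60 = 125.530660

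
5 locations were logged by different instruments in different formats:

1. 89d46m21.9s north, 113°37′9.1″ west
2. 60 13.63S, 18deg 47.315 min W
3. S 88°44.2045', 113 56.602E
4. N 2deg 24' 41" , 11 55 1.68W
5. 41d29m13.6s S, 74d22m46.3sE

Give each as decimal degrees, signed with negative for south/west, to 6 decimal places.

Point 1:
  Lat: 46′ + 21.9″ = 46.36500′; 89 + 46.36500/60 = 89.7727500
  N → positive
  Lon: 113 + 37/60 + 9.1/3600 = 113.6191944
  W → negative
Point 2:
  Lat: 60 + 13.63/60 = 60.2271667
  S ⇒ negate
  λ: 47.315′ = 0.788583°; total 18.7885833
  W → negative
Point 3:
  Latitude: 88 + 44.2045/60 = 88.7367417
  S → negative
  Longitude: 113 + 56.602/60 = 113.9433667
  E → positive
Point 4:
  Latitude: 2 + 24/60 + 41/3600 = 2.4113889
  N ⇒ keep positive
  Longitude: 55′ + 1.68″ = 55.02800′; 11 + 55.02800/60 = 11.9171333
  W ⇒ negate
Point 5:
  Latitude: 41° + 29/60 + 13.6/3600 = 41 + 0.483333 + 0.003778 = 41.4871111
  S → negative
  Longitude: 74 + 22/60 + 46.3/3600 = 74.3795278
  E → positive

1. 89.772750, -113.619194
2. -60.227167, -18.788583
3. -88.736742, 113.943367
4. 2.411389, -11.917133
5. -41.487111, 74.379528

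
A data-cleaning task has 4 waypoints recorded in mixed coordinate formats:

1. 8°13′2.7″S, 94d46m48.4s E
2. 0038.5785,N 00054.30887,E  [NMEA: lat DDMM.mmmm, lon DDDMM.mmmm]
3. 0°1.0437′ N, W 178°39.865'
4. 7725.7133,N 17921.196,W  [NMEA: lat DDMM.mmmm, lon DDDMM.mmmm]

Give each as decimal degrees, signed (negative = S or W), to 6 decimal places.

Point 1:
  Latitude: 8 + 13/60 + 2.7/3600 = 8.2174167
  S ⇒ negate
  Longitude: 94° + 46/60 + 48.4/3600 = 94 + 0.766667 + 0.013444 = 94.7801111
  E ⇒ keep positive
Point 2:
  Latitude: degrees = first 2 digits = 0, minutes = 38.5785; 0 + 38.5785/60 = 0.6429750
  N → positive
  λ: degrees = first 3 digits = 0, minutes = 54.30887; 0 + 54.30887/60 = 0.9051478
  E ⇒ keep positive
Point 3:
  φ: 1.0437′ = 0.017395°; total 0.0173950
  N → positive
  Lon: 39.865′ = 0.664417°; total 178.6644167
  W → negative
Point 4:
  Latitude: degrees = first 2 digits = 77, minutes = 25.7133; 77 + 25.7133/60 = 77.4285550
  N ⇒ keep positive
  Longitude: degrees = first 3 digits = 179, minutes = 21.196; 179 + 21.196/60 = 179.3532667
  hemisphere W, so the sign is −

1. -8.217417, 94.780111
2. 0.642975, 0.905148
3. 0.017395, -178.664417
4. 77.428555, -179.353267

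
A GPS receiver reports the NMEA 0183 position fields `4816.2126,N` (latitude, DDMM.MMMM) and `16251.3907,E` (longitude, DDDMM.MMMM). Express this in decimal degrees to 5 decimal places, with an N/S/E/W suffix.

48.27021° N, 162.85651° E

Latitude: degrees = first 2 digits = 48, minutes = 16.2126; 48 + 16.2126/60 = 48.270210
Longitude: degrees = first 3 digits = 162, minutes = 51.3907; 162 + 51.3907/60 = 162.856512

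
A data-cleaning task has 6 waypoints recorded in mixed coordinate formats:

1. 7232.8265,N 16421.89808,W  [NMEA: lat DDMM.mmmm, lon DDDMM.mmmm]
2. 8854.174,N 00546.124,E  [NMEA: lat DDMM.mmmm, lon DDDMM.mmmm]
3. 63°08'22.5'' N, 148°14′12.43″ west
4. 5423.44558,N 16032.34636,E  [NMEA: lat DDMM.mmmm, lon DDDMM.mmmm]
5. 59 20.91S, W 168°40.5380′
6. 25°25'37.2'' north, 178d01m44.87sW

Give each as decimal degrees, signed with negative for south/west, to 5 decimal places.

1. 72.54711, -164.36497
2. 88.90290, 5.76873
3. 63.13958, -148.23679
4. 54.39076, 160.53911
5. -59.34850, -168.67563
6. 25.42700, -178.02913

Point 1:
  φ: split at 2 digits → 72° and 32.8265′; 72 + 32.8265/60 = 72.547108
  N ⇒ keep positive
  Longitude: split at 3 digits → 164° and 21.89808′; 164 + 21.89808/60 = 164.364968
  hemisphere W, so the sign is −
Point 2:
  φ: degrees = first 2 digits = 88, minutes = 54.174; 88 + 54.174/60 = 88.902900
  N ⇒ keep positive
  Lon: degrees = first 3 digits = 5, minutes = 46.124; 5 + 46.124/60 = 5.768733
  E ⇒ keep positive
Point 3:
  Latitude: 63 + 8/60 + 22.5/3600 = 63.139583
  N → positive
  λ: 148° + 14/60 + 12.43/3600 = 148 + 0.233333 + 0.003453 = 148.236786
  W ⇒ negate
Point 4:
  Lat: split at 2 digits → 54° and 23.44558′; 54 + 23.44558/60 = 54.390760
  N ⇒ keep positive
  Lon: split at 3 digits → 160° and 32.34636′; 160 + 32.34636/60 = 160.539106
  E → positive
Point 5:
  Lat: 20.91′ = 0.348500°; total 59.348500
  hemisphere S, so the sign is −
  λ: 40.538′ = 0.675633°; total 168.675633
  hemisphere W, so the sign is −
Point 6:
  φ: 25′ + 37.2″ = 25.62000′; 25 + 25.62000/60 = 25.427000
  N ⇒ keep positive
  Longitude: 1′ + 44.87″ = 1.74783′; 178 + 1.74783/60 = 178.029131
  hemisphere W, so the sign is −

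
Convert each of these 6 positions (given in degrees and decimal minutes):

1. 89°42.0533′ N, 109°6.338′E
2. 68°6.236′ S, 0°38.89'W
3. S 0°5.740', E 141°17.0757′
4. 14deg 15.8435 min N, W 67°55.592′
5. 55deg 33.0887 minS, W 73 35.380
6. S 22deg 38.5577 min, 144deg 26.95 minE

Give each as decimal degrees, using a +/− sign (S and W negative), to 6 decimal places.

Point 1:
  Lat: 42.0533′ = 0.700888°; total 89.7008883
  N → positive
  Lon: 109 + 6.338/60 = 109.1056333
  E ⇒ keep positive
Point 2:
  φ: 68 + 6.236/60 = 68.1039333
  hemisphere S, so the sign is −
  Lon: 38.89′ = 0.648167°; total 0.6481667
  hemisphere W, so the sign is −
Point 3:
  φ: 5.74′ = 0.095667°; total 0.0956667
  S ⇒ negate
  Lon: 141 + 17.0757/60 = 141.2845950
  E ⇒ keep positive
Point 4:
  Latitude: 14 + 15.8435/60 = 14.2640583
  N ⇒ keep positive
  Longitude: 67 + 55.592/60 = 67.9265333
  W → negative
Point 5:
  φ: 55 + 33.0887/60 = 55.5514783
  S ⇒ negate
  Lon: 35.38′ = 0.589667°; total 73.5896667
  W → negative
Point 6:
  Lat: 38.5577′ = 0.642628°; total 22.6426283
  hemisphere S, so the sign is −
  Longitude: 26.95′ = 0.449167°; total 144.4491667
  E ⇒ keep positive

1. 89.700888, 109.105633
2. -68.103933, -0.648167
3. -0.095667, 141.284595
4. 14.264058, -67.926533
5. -55.551478, -73.589667
6. -22.642628, 144.449167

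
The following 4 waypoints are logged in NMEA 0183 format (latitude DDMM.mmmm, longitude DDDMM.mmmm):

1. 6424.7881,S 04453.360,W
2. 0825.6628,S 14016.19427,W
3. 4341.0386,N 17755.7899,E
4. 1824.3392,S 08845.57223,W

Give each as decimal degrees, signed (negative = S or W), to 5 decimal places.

Point 1:
  φ: degrees = first 2 digits = 64, minutes = 24.7881; 64 + 24.7881/60 = 64.413135
  hemisphere S, so the sign is −
  Lon: degrees = first 3 digits = 44, minutes = 53.36; 44 + 53.36/60 = 44.889333
  W → negative
Point 2:
  Lat: degrees = first 2 digits = 8, minutes = 25.6628; 8 + 25.6628/60 = 8.427713
  S ⇒ negate
  λ: split at 3 digits → 140° and 16.19427′; 140 + 16.19427/60 = 140.269905
  W → negative
Point 3:
  φ: degrees = first 2 digits = 43, minutes = 41.0386; 43 + 41.0386/60 = 43.683977
  N → positive
  Longitude: split at 3 digits → 177° and 55.7899′; 177 + 55.7899/60 = 177.929832
  E → positive
Point 4:
  Latitude: degrees = first 2 digits = 18, minutes = 24.3392; 18 + 24.3392/60 = 18.405653
  hemisphere S, so the sign is −
  Longitude: split at 3 digits → 088° and 45.57223′; 88 + 45.57223/60 = 88.759537
  W → negative

1. -64.41314, -44.88933
2. -8.42771, -140.26990
3. 43.68398, 177.92983
4. -18.40565, -88.75954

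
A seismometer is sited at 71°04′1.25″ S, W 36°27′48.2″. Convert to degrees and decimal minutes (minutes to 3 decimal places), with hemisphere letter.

71° 4.021′ S, 36° 27.803′ W

Lat: seconds/60 = 0.02083; minutes = 4 + 0.02083 = 4.02083
Lon: 27 + 48.2/60 = 27.80333′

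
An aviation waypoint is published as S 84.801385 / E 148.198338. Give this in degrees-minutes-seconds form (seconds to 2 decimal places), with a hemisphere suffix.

84°48′4.99″ S, 148°11′54.02″ E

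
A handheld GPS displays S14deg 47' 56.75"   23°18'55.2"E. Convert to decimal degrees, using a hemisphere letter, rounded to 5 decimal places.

14.79910° S, 23.31533° E

Latitude: 47′ + 56.75″ = 47.94583′; 14 + 47.94583/60 = 14.799097
λ: 23° + 18/60 + 55.2/3600 = 23 + 0.300000 + 0.015333 = 23.315333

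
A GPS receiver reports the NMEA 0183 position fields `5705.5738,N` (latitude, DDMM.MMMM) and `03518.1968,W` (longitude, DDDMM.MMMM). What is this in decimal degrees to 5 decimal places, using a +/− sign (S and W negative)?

Lat: split at 2 digits → 57° and 5.5738′; 57 + 5.5738/60 = 57.092897
N → positive
Longitude: degrees = first 3 digits = 35, minutes = 18.1968; 35 + 18.1968/60 = 35.303280
W → negative

57.09290, -35.30328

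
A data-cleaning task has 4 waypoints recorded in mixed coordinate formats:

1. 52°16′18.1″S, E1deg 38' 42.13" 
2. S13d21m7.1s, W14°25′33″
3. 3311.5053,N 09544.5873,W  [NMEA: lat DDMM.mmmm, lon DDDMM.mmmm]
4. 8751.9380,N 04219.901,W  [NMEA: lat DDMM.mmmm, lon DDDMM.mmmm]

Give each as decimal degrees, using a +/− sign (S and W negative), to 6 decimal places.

1. -52.271694, 1.645036
2. -13.351972, -14.425833
3. 33.191755, -95.743122
4. 87.865633, -42.331683

Point 1:
  φ: 16′ + 18.1″ = 16.30167′; 52 + 16.30167/60 = 52.2716944
  hemisphere S, so the sign is −
  Longitude: 38′ + 42.13″ = 38.70217′; 1 + 38.70217/60 = 1.6450361
  E ⇒ keep positive
Point 2:
  Lat: 21′ + 7.1″ = 21.11833′; 13 + 21.11833/60 = 13.3519722
  hemisphere S, so the sign is −
  Lon: 14 + 25/60 + 33/3600 = 14.4258333
  hemisphere W, so the sign is −
Point 3:
  φ: degrees = first 2 digits = 33, minutes = 11.5053; 33 + 11.5053/60 = 33.1917550
  N ⇒ keep positive
  Lon: split at 3 digits → 095° and 44.5873′; 95 + 44.5873/60 = 95.7431217
  hemisphere W, so the sign is −
Point 4:
  φ: degrees = first 2 digits = 87, minutes = 51.938; 87 + 51.938/60 = 87.8656333
  N → positive
  Longitude: degrees = first 3 digits = 42, minutes = 19.901; 42 + 19.901/60 = 42.3316833
  W ⇒ negate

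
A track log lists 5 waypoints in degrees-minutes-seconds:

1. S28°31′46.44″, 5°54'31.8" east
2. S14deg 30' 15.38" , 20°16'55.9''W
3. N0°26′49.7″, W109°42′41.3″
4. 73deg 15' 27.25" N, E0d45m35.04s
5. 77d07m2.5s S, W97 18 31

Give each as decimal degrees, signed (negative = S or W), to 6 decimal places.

1. -28.529567, 5.908833
2. -14.504272, -20.282194
3. 0.447139, -109.711472
4. 73.257569, 0.759733
5. -77.117361, -97.308611

Point 1:
  φ: 28 + 31/60 + 46.44/3600 = 28.5295667
  S → negative
  Longitude: 5 + 54/60 + 31.8/3600 = 5.9088333
  E ⇒ keep positive
Point 2:
  φ: 14 + 30/60 + 15.38/3600 = 14.5042722
  S → negative
  λ: 20° + 16/60 + 55.9/3600 = 20 + 0.266667 + 0.015528 = 20.2821944
  W ⇒ negate
Point 3:
  Lat: 0° + 26/60 + 49.7/3600 = 0 + 0.433333 + 0.013806 = 0.4471389
  N ⇒ keep positive
  Longitude: 109 + 42/60 + 41.3/3600 = 109.7114722
  W ⇒ negate
Point 4:
  Lat: 73 + 15/60 + 27.25/3600 = 73.2575694
  N ⇒ keep positive
  Lon: 0 + 45/60 + 35.04/3600 = 0.7597333
  E → positive
Point 5:
  Latitude: 7′ + 2.5″ = 7.04167′; 77 + 7.04167/60 = 77.1173611
  S ⇒ negate
  Lon: 97° + 18/60 + 31/3600 = 97 + 0.300000 + 0.008611 = 97.3086111
  W ⇒ negate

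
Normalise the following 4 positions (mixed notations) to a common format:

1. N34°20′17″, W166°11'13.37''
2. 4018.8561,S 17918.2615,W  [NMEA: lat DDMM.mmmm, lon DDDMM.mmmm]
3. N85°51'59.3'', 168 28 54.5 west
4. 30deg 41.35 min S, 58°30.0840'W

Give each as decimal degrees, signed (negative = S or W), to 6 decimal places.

Point 1:
  Latitude: 34° + 20/60 + 17/3600 = 34 + 0.333333 + 0.004722 = 34.3380556
  N → positive
  λ: 166° + 11/60 + 13.37/3600 = 166 + 0.183333 + 0.003714 = 166.1870472
  hemisphere W, so the sign is −
Point 2:
  Lat: split at 2 digits → 40° and 18.8561′; 40 + 18.8561/60 = 40.3142683
  S ⇒ negate
  Longitude: degrees = first 3 digits = 179, minutes = 18.2615; 179 + 18.2615/60 = 179.3043583
  W → negative
Point 3:
  Latitude: 85° + 51/60 + 59.3/3600 = 85 + 0.850000 + 0.016472 = 85.8664722
  N ⇒ keep positive
  Lon: 28′ + 54.5″ = 28.90833′; 168 + 28.90833/60 = 168.4818056
  W ⇒ negate
Point 4:
  Lat: 41.35′ = 0.689167°; total 30.6891667
  S → negative
  Lon: 58 + 30.084/60 = 58.5014000
  hemisphere W, so the sign is −

1. 34.338056, -166.187047
2. -40.314268, -179.304358
3. 85.866472, -168.481806
4. -30.689167, -58.501400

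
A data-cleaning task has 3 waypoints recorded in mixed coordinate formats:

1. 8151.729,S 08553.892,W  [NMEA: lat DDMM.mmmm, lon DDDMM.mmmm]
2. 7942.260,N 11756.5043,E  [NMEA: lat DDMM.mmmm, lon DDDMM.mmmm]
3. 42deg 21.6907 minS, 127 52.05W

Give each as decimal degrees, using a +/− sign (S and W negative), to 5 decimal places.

1. -81.86215, -85.89820
2. 79.70433, 117.94174
3. -42.36151, -127.86750

Point 1:
  Latitude: degrees = first 2 digits = 81, minutes = 51.729; 81 + 51.729/60 = 81.862150
  S → negative
  Longitude: degrees = first 3 digits = 85, minutes = 53.892; 85 + 53.892/60 = 85.898200
  hemisphere W, so the sign is −
Point 2:
  Lat: degrees = first 2 digits = 79, minutes = 42.26; 79 + 42.26/60 = 79.704333
  N ⇒ keep positive
  Longitude: degrees = first 3 digits = 117, minutes = 56.5043; 117 + 56.5043/60 = 117.941738
  E → positive
Point 3:
  Latitude: 21.6907′ = 0.361512°; total 42.361512
  S ⇒ negate
  λ: 52.05′ = 0.867500°; total 127.867500
  W → negative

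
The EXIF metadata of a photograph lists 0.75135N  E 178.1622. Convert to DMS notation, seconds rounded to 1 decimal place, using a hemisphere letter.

Latitude: 0.751350 × 60 = 45.08100′ → 45′, remainder × 60 = 4.860″
Lon: 0.162200 × 60 = 9.73200′ → 9′, remainder × 60 = 43.920″

0°45′4.9″ N, 178°09′43.9″ E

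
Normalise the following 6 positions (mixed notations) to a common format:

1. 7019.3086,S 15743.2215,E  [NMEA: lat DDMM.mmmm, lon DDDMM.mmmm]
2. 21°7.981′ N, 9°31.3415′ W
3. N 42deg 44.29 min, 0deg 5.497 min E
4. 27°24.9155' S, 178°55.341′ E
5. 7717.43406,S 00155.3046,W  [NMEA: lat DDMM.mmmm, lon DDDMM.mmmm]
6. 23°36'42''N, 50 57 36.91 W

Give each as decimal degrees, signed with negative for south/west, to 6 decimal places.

1. -70.321810, 157.720358
2. 21.133017, -9.522358
3. 42.738167, 0.091617
4. -27.415258, 178.922350
5. -77.290568, -1.921743
6. 23.611667, -50.960253

Point 1:
  φ: degrees = first 2 digits = 70, minutes = 19.3086; 70 + 19.3086/60 = 70.3218100
  S → negative
  λ: split at 3 digits → 157° and 43.2215′; 157 + 43.2215/60 = 157.7203583
  E ⇒ keep positive
Point 2:
  Lat: 7.981′ = 0.133017°; total 21.1330167
  N ⇒ keep positive
  Lon: 31.3415′ = 0.522358°; total 9.5223583
  W ⇒ negate
Point 3:
  Lat: 42 + 44.29/60 = 42.7381667
  N ⇒ keep positive
  Lon: 5.497′ = 0.091617°; total 0.0916167
  E → positive
Point 4:
  φ: 27 + 24.9155/60 = 27.4152583
  hemisphere S, so the sign is −
  Lon: 55.341′ = 0.922350°; total 178.9223500
  E → positive
Point 5:
  φ: degrees = first 2 digits = 77, minutes = 17.43406; 77 + 17.43406/60 = 77.2905677
  S → negative
  λ: degrees = first 3 digits = 1, minutes = 55.3046; 1 + 55.3046/60 = 1.9217433
  W → negative
Point 6:
  Lat: 36′ + 42″ = 36.70000′; 23 + 36.70000/60 = 23.6116667
  N → positive
  Lon: 50° + 57/60 + 36.91/3600 = 50 + 0.950000 + 0.010253 = 50.9602528
  W → negative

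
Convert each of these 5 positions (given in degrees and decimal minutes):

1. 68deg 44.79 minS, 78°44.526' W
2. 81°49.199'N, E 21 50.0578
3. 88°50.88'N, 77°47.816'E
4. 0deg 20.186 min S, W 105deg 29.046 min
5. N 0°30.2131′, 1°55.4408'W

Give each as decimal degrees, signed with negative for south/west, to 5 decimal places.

1. -68.74650, -78.74210
2. 81.81998, 21.83430
3. 88.84800, 77.79693
4. -0.33643, -105.48410
5. 0.50355, -1.92401

Point 1:
  Latitude: 44.79′ = 0.746500°; total 68.746500
  S ⇒ negate
  λ: 44.526′ = 0.742100°; total 78.742100
  W ⇒ negate
Point 2:
  φ: 81 + 49.199/60 = 81.819983
  N → positive
  Lon: 50.0578′ = 0.834297°; total 21.834297
  E ⇒ keep positive
Point 3:
  φ: 50.88′ = 0.848000°; total 88.848000
  N → positive
  Lon: 77 + 47.816/60 = 77.796933
  E ⇒ keep positive
Point 4:
  Lat: 0 + 20.186/60 = 0.336433
  hemisphere S, so the sign is −
  Lon: 105 + 29.046/60 = 105.484100
  W ⇒ negate
Point 5:
  Lat: 0 + 30.2131/60 = 0.503552
  N → positive
  Lon: 55.4408′ = 0.924013°; total 1.924013
  hemisphere W, so the sign is −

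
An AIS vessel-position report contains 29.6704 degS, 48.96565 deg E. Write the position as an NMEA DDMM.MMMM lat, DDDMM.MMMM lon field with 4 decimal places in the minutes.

2940.2240,S / 04857.9390,E

Latitude: minutes = (29.670400 − 29) × 60 = 40.224000
λ: fractional part 0.965650 → 57.939000 minutes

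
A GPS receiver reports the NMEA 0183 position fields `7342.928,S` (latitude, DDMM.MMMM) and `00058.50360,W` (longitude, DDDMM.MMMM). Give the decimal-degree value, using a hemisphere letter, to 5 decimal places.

Latitude: split at 2 digits → 73° and 42.928′; 73 + 42.928/60 = 73.715467
Lon: split at 3 digits → 000° and 58.5036′; 0 + 58.5036/60 = 0.975060

73.71547° S, 0.97506° W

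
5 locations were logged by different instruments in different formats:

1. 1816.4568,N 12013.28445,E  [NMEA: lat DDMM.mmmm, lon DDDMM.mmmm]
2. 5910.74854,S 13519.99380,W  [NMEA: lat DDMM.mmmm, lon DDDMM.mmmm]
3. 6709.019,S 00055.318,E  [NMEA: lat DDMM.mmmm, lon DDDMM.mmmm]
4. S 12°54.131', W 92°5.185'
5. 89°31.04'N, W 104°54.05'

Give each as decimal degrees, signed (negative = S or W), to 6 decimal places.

1. 18.274280, 120.221408
2. -59.179142, -135.333230
3. -67.150317, 0.921967
4. -12.902183, -92.086417
5. 89.517333, -104.900833

Point 1:
  φ: degrees = first 2 digits = 18, minutes = 16.4568; 18 + 16.4568/60 = 18.2742800
  N ⇒ keep positive
  Longitude: split at 3 digits → 120° and 13.28445′; 120 + 13.28445/60 = 120.2214075
  E → positive
Point 2:
  φ: split at 2 digits → 59° and 10.74854′; 59 + 10.74854/60 = 59.1791423
  hemisphere S, so the sign is −
  λ: degrees = first 3 digits = 135, minutes = 19.9938; 135 + 19.9938/60 = 135.3332300
  W → negative
Point 3:
  φ: split at 2 digits → 67° and 9.019′; 67 + 9.019/60 = 67.1503167
  hemisphere S, so the sign is −
  Longitude: degrees = first 3 digits = 0, minutes = 55.318; 0 + 55.318/60 = 0.9219667
  E → positive
Point 4:
  Latitude: 12 + 54.131/60 = 12.9021833
  hemisphere S, so the sign is −
  Longitude: 5.185′ = 0.086417°; total 92.0864167
  W ⇒ negate
Point 5:
  Lat: 89 + 31.04/60 = 89.5173333
  N → positive
  λ: 104 + 54.05/60 = 104.9008333
  W → negative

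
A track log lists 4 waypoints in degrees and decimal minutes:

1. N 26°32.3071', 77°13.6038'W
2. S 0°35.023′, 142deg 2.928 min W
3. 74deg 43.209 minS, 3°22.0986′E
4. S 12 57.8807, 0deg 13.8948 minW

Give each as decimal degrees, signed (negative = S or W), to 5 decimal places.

1. 26.53845, -77.22673
2. -0.58372, -142.04880
3. -74.72015, 3.36831
4. -12.96468, -0.23158

Point 1:
  Latitude: 26 + 32.3071/60 = 26.538452
  N ⇒ keep positive
  Longitude: 13.6038′ = 0.226730°; total 77.226730
  hemisphere W, so the sign is −
Point 2:
  φ: 35.023′ = 0.583717°; total 0.583717
  S → negative
  λ: 142 + 2.928/60 = 142.048800
  W ⇒ negate
Point 3:
  Lat: 43.209′ = 0.720150°; total 74.720150
  S → negative
  Longitude: 3 + 22.0986/60 = 3.368310
  E ⇒ keep positive
Point 4:
  Latitude: 57.8807′ = 0.964678°; total 12.964678
  S ⇒ negate
  Lon: 13.8948′ = 0.231580°; total 0.231580
  W → negative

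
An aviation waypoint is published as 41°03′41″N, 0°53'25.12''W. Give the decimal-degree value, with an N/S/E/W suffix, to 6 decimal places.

41.061389° N, 0.890311° W

Lat: 41° + 3/60 + 41/3600 = 41 + 0.050000 + 0.011389 = 41.0613889
Longitude: 53′ + 25.12″ = 53.41867′; 0 + 53.41867/60 = 0.8903111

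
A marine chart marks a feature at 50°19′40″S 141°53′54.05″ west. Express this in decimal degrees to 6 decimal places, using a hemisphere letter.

φ: 19′ + 40″ = 19.66667′; 50 + 19.66667/60 = 50.3277778
Lon: 141° + 53/60 + 54.05/3600 = 141 + 0.883333 + 0.015014 = 141.8983472

50.327778° S, 141.898347° W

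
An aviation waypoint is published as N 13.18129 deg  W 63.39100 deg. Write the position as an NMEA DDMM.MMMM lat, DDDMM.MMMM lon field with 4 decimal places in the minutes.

1310.8774,N / 06323.4600,W

Latitude: minutes = (13.181290 − 13) × 60 = 10.877400
Lon: 63° + 0.391000 × 60 = 63° 23.460000′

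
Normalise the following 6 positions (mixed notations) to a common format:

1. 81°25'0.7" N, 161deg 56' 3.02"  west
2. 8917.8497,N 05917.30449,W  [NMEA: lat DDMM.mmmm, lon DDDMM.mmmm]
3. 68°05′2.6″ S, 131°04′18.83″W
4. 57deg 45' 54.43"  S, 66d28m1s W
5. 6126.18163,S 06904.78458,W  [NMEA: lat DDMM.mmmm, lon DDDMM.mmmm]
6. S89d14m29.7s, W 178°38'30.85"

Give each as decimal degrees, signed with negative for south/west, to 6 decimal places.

Point 1:
  φ: 81 + 25/60 + 0.7/3600 = 81.4168611
  N → positive
  λ: 161° + 56/60 + 3.02/3600 = 161 + 0.933333 + 0.000839 = 161.9341722
  W → negative
Point 2:
  φ: split at 2 digits → 89° and 17.8497′; 89 + 17.8497/60 = 89.2974950
  N → positive
  Lon: degrees = first 3 digits = 59, minutes = 17.30449; 59 + 17.30449/60 = 59.2884082
  W ⇒ negate
Point 3:
  Lat: 5′ + 2.6″ = 5.04333′; 68 + 5.04333/60 = 68.0840556
  hemisphere S, so the sign is −
  Longitude: 131 + 4/60 + 18.83/3600 = 131.0718972
  hemisphere W, so the sign is −
Point 4:
  Lat: 57° + 45/60 + 54.43/3600 = 57 + 0.750000 + 0.015119 = 57.7651194
  hemisphere S, so the sign is −
  Longitude: 66° + 28/60 + 1/3600 = 66 + 0.466667 + 0.000278 = 66.4669444
  W ⇒ negate
Point 5:
  Lat: degrees = first 2 digits = 61, minutes = 26.18163; 61 + 26.18163/60 = 61.4363605
  S ⇒ negate
  Lon: degrees = first 3 digits = 69, minutes = 4.78458; 69 + 4.78458/60 = 69.0797430
  W → negative
Point 6:
  φ: 14′ + 29.7″ = 14.49500′; 89 + 14.49500/60 = 89.2415833
  S ⇒ negate
  Lon: 178° + 38/60 + 30.85/3600 = 178 + 0.633333 + 0.008569 = 178.6419028
  W → negative

1. 81.416861, -161.934172
2. 89.297495, -59.288408
3. -68.084056, -131.071897
4. -57.765119, -66.466944
5. -61.436361, -69.079743
6. -89.241583, -178.641903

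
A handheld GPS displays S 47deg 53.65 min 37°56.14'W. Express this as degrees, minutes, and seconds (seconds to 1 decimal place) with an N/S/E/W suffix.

Lat: fractional minutes 0.65000 × 60 = 39.000″
Lon: fractional minutes 0.14000 × 60 = 8.400″

47°53′39.0″ S, 37°56′8.4″ W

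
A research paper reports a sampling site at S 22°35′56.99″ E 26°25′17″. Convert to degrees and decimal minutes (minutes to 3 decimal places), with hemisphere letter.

φ: 35 + 56.99/60 = 35.94983′
Lon: 25 + 17/60 = 25.28333′

22° 35.950′ S, 26° 25.283′ E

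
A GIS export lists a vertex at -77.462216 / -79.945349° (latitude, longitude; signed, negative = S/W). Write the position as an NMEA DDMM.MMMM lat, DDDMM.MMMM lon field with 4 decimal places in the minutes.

Latitude is negative → S; |value| = 77.462216
Lat: fractional part 0.462216 → 27.732960 minutes
Longitude is negative → W; |value| = 79.945349
Lon: 79° + 0.945349 × 60 = 79° 56.720940′

7727.7330,S / 07956.7209,W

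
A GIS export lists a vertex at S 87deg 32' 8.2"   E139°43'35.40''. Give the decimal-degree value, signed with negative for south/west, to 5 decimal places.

-87.53561, 139.72650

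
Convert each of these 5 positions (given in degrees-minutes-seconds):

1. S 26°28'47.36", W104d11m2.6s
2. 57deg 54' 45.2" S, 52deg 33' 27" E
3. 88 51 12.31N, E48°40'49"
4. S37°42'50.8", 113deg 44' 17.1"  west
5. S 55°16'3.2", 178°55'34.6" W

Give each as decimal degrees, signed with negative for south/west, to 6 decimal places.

1. -26.479822, -104.184056
2. -57.912556, 52.557500
3. 88.853419, 48.680278
4. -37.714111, -113.738083
5. -55.267556, -178.926278

Point 1:
  Lat: 26° + 28/60 + 47.36/3600 = 26 + 0.466667 + 0.013156 = 26.4798222
  S ⇒ negate
  λ: 104° + 11/60 + 2.6/3600 = 104 + 0.183333 + 0.000722 = 104.1840556
  hemisphere W, so the sign is −
Point 2:
  φ: 57° + 54/60 + 45.2/3600 = 57 + 0.900000 + 0.012556 = 57.9125556
  S ⇒ negate
  Longitude: 52° + 33/60 + 27/3600 = 52 + 0.550000 + 0.007500 = 52.5575000
  E ⇒ keep positive
Point 3:
  Lat: 88 + 51/60 + 12.31/3600 = 88.8534194
  N ⇒ keep positive
  Longitude: 48° + 40/60 + 49/3600 = 48 + 0.666667 + 0.013611 = 48.6802778
  E ⇒ keep positive
Point 4:
  φ: 37° + 42/60 + 50.8/3600 = 37 + 0.700000 + 0.014111 = 37.7141111
  S → negative
  λ: 113° + 44/60 + 17.1/3600 = 113 + 0.733333 + 0.004750 = 113.7380833
  W ⇒ negate
Point 5:
  Lat: 16′ + 3.2″ = 16.05333′; 55 + 16.05333/60 = 55.2675556
  hemisphere S, so the sign is −
  Lon: 178 + 55/60 + 34.6/3600 = 178.9262778
  W ⇒ negate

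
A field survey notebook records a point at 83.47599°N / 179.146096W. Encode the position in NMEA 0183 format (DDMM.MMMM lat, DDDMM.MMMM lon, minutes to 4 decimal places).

φ: fractional part 0.475990 → 28.559400 minutes
Lon: 179° + 0.146096 × 60 = 179° 8.765760′

8328.5594,N / 17908.7658,W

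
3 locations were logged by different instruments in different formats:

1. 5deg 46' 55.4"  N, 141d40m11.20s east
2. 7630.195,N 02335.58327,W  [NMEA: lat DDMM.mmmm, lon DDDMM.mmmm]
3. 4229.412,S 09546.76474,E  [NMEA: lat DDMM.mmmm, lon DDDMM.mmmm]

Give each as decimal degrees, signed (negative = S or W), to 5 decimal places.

Point 1:
  Latitude: 5° + 46/60 + 55.4/3600 = 5 + 0.766667 + 0.015389 = 5.782056
  N → positive
  Lon: 40′ + 11.2″ = 40.18667′; 141 + 40.18667/60 = 141.669778
  E → positive
Point 2:
  Latitude: split at 2 digits → 76° and 30.195′; 76 + 30.195/60 = 76.503250
  N ⇒ keep positive
  Lon: degrees = first 3 digits = 23, minutes = 35.58327; 23 + 35.58327/60 = 23.593055
  W → negative
Point 3:
  φ: split at 2 digits → 42° and 29.412′; 42 + 29.412/60 = 42.490200
  S → negative
  Longitude: degrees = first 3 digits = 95, minutes = 46.76474; 95 + 46.76474/60 = 95.779412
  E → positive

1. 5.78206, 141.66978
2. 76.50325, -23.59305
3. -42.49020, 95.77941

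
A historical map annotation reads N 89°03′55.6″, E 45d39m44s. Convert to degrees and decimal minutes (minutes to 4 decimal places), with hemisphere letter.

Lat: seconds/60 = 0.92667; minutes = 3 + 0.92667 = 3.926667
Longitude: seconds/60 = 0.73333; minutes = 39 + 0.73333 = 39.733333

89° 3.9267′ N, 45° 39.7333′ E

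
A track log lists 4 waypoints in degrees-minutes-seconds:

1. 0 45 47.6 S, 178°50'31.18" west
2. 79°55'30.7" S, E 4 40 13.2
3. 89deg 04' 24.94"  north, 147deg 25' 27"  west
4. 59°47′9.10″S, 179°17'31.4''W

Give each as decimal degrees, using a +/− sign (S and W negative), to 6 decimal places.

Point 1:
  Latitude: 45′ + 47.6″ = 45.79333′; 0 + 45.79333/60 = 0.7632222
  S ⇒ negate
  Lon: 178° + 50/60 + 31.18/3600 = 178 + 0.833333 + 0.008661 = 178.8419944
  W → negative
Point 2:
  Latitude: 79 + 55/60 + 30.7/3600 = 79.9251944
  S ⇒ negate
  Longitude: 4° + 40/60 + 13.2/3600 = 4 + 0.666667 + 0.003667 = 4.6703333
  E → positive
Point 3:
  Lat: 89° + 4/60 + 24.94/3600 = 89 + 0.066667 + 0.006928 = 89.0735944
  N → positive
  Longitude: 147° + 25/60 + 27/3600 = 147 + 0.416667 + 0.007500 = 147.4241667
  W ⇒ negate
Point 4:
  Latitude: 59° + 47/60 + 9.1/3600 = 59 + 0.783333 + 0.002528 = 59.7858611
  S ⇒ negate
  Longitude: 179° + 17/60 + 31.4/3600 = 179 + 0.283333 + 0.008722 = 179.2920556
  W ⇒ negate

1. -0.763222, -178.841994
2. -79.925194, 4.670333
3. 89.073594, -147.424167
4. -59.785861, -179.292056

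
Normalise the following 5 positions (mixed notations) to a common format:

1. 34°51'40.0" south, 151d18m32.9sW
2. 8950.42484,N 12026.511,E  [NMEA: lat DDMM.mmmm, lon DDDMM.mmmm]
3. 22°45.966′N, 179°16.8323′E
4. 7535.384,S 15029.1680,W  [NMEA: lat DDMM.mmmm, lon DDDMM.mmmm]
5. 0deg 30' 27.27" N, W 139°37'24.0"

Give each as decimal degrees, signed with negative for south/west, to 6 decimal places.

1. -34.861111, -151.309139
2. 89.840414, 120.441850
3. 22.766100, 179.280538
4. -75.589733, -150.486133
5. 0.507575, -139.623333

Point 1:
  φ: 34° + 51/60 + 40/3600 = 34 + 0.850000 + 0.011111 = 34.8611111
  hemisphere S, so the sign is −
  Lon: 151° + 18/60 + 32.9/3600 = 151 + 0.300000 + 0.009139 = 151.3091389
  W ⇒ negate
Point 2:
  φ: degrees = first 2 digits = 89, minutes = 50.42484; 89 + 50.42484/60 = 89.8404140
  N ⇒ keep positive
  Lon: degrees = first 3 digits = 120, minutes = 26.511; 120 + 26.511/60 = 120.4418500
  E → positive
Point 3:
  φ: 22 + 45.966/60 = 22.7661000
  N ⇒ keep positive
  Lon: 179 + 16.8323/60 = 179.2805383
  E → positive
Point 4:
  Latitude: split at 2 digits → 75° and 35.384′; 75 + 35.384/60 = 75.5897333
  hemisphere S, so the sign is −
  Longitude: split at 3 digits → 150° and 29.168′; 150 + 29.168/60 = 150.4861333
  W → negative
Point 5:
  Latitude: 30′ + 27.27″ = 30.45450′; 0 + 30.45450/60 = 0.5075750
  N ⇒ keep positive
  Lon: 139 + 37/60 + 24/3600 = 139.6233333
  hemisphere W, so the sign is −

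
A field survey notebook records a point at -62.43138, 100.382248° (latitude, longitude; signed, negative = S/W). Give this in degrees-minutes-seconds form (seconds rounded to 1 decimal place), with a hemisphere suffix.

Latitude is negative → S; |value| = 62.431380
φ: 0.431380 × 60 = 25.88280′ → 25′, remainder × 60 = 52.968″
Longitude: 0.382248 × 60 = 22.93488′ → 22′, remainder × 60 = 56.093″

62°25′53.0″ S, 100°22′56.1″ E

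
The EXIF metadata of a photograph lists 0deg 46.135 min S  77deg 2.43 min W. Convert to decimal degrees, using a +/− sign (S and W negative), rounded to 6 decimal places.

Lat: 0 + 46.135/60 = 0.7689167
hemisphere S, so the sign is −
Lon: 77 + 2.43/60 = 77.0405000
hemisphere W, so the sign is −

-0.768917, -77.040500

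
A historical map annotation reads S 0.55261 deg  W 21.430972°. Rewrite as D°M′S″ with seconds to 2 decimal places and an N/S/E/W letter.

0°33′9.40″ S, 21°25′51.50″ W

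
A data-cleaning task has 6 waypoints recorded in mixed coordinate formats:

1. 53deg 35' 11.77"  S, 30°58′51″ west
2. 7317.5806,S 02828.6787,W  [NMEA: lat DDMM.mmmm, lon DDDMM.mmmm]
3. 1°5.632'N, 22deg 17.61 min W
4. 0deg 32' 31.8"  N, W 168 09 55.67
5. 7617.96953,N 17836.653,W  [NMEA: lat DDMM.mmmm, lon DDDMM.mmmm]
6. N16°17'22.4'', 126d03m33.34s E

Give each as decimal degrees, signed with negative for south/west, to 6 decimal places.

Point 1:
  φ: 35′ + 11.77″ = 35.19617′; 53 + 35.19617/60 = 53.5866028
  S ⇒ negate
  λ: 30 + 58/60 + 51/3600 = 30.9808333
  W → negative
Point 2:
  Latitude: split at 2 digits → 73° and 17.5806′; 73 + 17.5806/60 = 73.2930100
  S → negative
  Longitude: split at 3 digits → 028° and 28.6787′; 28 + 28.6787/60 = 28.4779783
  hemisphere W, so the sign is −
Point 3:
  Latitude: 1 + 5.632/60 = 1.0938667
  N ⇒ keep positive
  Lon: 22 + 17.61/60 = 22.2935000
  W ⇒ negate
Point 4:
  Lat: 0 + 32/60 + 31.8/3600 = 0.5421667
  N → positive
  λ: 168 + 9/60 + 55.67/3600 = 168.1654639
  W → negative
Point 5:
  Latitude: degrees = first 2 digits = 76, minutes = 17.96953; 76 + 17.96953/60 = 76.2994922
  N ⇒ keep positive
  Longitude: degrees = first 3 digits = 178, minutes = 36.653; 178 + 36.653/60 = 178.6108833
  hemisphere W, so the sign is −
Point 6:
  φ: 16° + 17/60 + 22.4/3600 = 16 + 0.283333 + 0.006222 = 16.2895556
  N ⇒ keep positive
  Longitude: 126° + 3/60 + 33.34/3600 = 126 + 0.050000 + 0.009261 = 126.0592611
  E ⇒ keep positive

1. -53.586603, -30.980833
2. -73.293010, -28.477978
3. 1.093867, -22.293500
4. 0.542167, -168.165464
5. 76.299492, -178.610883
6. 16.289556, 126.059261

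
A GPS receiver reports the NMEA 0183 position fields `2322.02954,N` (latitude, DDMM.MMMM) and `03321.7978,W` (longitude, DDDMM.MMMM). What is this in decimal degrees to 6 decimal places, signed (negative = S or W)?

23.367159, -33.363297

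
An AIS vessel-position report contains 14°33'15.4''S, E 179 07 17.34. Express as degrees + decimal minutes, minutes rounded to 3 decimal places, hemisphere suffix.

14° 33.257′ S, 179° 7.289′ E

Latitude: seconds/60 = 0.25667; minutes = 33 + 0.25667 = 33.25667
λ: 7 + 17.34/60 = 7.28900′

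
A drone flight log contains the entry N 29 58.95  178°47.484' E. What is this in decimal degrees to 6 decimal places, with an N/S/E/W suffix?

Latitude: 29 + 58.95/60 = 29.9825000
Lon: 47.484′ = 0.791400°; total 178.7914000

29.982500° N, 178.791400° E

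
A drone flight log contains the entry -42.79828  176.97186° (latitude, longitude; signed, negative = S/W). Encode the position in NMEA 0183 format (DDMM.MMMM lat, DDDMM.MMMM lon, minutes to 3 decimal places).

4247.897,S / 17658.312,E

Latitude is negative → S; |value| = 42.798280
φ: fractional part 0.798280 → 47.89680 minutes
Longitude: fractional part 0.971860 → 58.31160 minutes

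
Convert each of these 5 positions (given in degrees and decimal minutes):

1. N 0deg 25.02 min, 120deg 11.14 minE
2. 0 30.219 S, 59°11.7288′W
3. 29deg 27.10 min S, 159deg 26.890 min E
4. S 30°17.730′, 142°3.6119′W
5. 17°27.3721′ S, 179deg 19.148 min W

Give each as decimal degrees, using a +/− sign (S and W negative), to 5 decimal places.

1. 0.41700, 120.18567
2. -0.50365, -59.19548
3. -29.45167, 159.44817
4. -30.29550, -142.06020
5. -17.45620, -179.31913

Point 1:
  φ: 25.02′ = 0.417000°; total 0.417000
  N → positive
  λ: 120 + 11.14/60 = 120.185667
  E ⇒ keep positive
Point 2:
  Lat: 30.219′ = 0.503650°; total 0.503650
  S ⇒ negate
  Lon: 59 + 11.7288/60 = 59.195480
  hemisphere W, so the sign is −
Point 3:
  Lat: 27.1′ = 0.451667°; total 29.451667
  hemisphere S, so the sign is −
  Lon: 26.89′ = 0.448167°; total 159.448167
  E ⇒ keep positive
Point 4:
  Lat: 30 + 17.73/60 = 30.295500
  hemisphere S, so the sign is −
  Longitude: 142 + 3.6119/60 = 142.060198
  hemisphere W, so the sign is −
Point 5:
  φ: 27.3721′ = 0.456202°; total 17.456202
  hemisphere S, so the sign is −
  Lon: 179 + 19.148/60 = 179.319133
  hemisphere W, so the sign is −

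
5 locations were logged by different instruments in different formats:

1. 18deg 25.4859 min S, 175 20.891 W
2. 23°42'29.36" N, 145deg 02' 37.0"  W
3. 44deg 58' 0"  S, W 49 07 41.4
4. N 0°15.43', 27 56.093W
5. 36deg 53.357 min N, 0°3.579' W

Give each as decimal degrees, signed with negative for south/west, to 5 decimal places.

1. -18.42477, -175.34818
2. 23.70816, -145.04361
3. -44.96667, -49.12817
4. 0.25717, -27.93488
5. 36.88928, -0.05965

Point 1:
  φ: 18 + 25.4859/60 = 18.424765
  S ⇒ negate
  Longitude: 20.891′ = 0.348183°; total 175.348183
  hemisphere W, so the sign is −
Point 2:
  φ: 23° + 42/60 + 29.36/3600 = 23 + 0.700000 + 0.008156 = 23.708156
  N ⇒ keep positive
  Longitude: 2′ + 37″ = 2.61667′; 145 + 2.61667/60 = 145.043611
  W → negative
Point 3:
  φ: 44° + 58/60 + 0/3600 = 44 + 0.966667 + 0.000000 = 44.966667
  hemisphere S, so the sign is −
  λ: 49° + 7/60 + 41.4/3600 = 49 + 0.116667 + 0.011500 = 49.128167
  hemisphere W, so the sign is −
Point 4:
  Lat: 15.43′ = 0.257167°; total 0.257167
  N → positive
  λ: 27 + 56.093/60 = 27.934883
  W ⇒ negate
Point 5:
  φ: 36 + 53.357/60 = 36.889283
  N ⇒ keep positive
  Longitude: 3.579′ = 0.059650°; total 0.059650
  W → negative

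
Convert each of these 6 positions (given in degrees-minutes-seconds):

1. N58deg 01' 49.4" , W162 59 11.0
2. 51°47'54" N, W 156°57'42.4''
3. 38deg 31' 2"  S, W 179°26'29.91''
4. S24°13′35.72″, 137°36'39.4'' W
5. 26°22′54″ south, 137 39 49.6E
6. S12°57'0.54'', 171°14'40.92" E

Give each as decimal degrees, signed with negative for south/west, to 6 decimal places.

1. 58.030389, -162.986389
2. 51.798333, -156.961778
3. -38.517222, -179.441642
4. -24.226589, -137.610944
5. -26.381667, 137.663778
6. -12.950150, 171.244700

Point 1:
  Lat: 1′ + 49.4″ = 1.82333′; 58 + 1.82333/60 = 58.0303889
  N ⇒ keep positive
  Longitude: 59′ + 11″ = 59.18333′; 162 + 59.18333/60 = 162.9863889
  W ⇒ negate
Point 2:
  Latitude: 51° + 47/60 + 54/3600 = 51 + 0.783333 + 0.015000 = 51.7983333
  N → positive
  Longitude: 57′ + 42.4″ = 57.70667′; 156 + 57.70667/60 = 156.9617778
  W ⇒ negate
Point 3:
  Latitude: 38 + 31/60 + 2/3600 = 38.5172222
  S ⇒ negate
  Lon: 179 + 26/60 + 29.91/3600 = 179.4416417
  W ⇒ negate
Point 4:
  φ: 24 + 13/60 + 35.72/3600 = 24.2265889
  hemisphere S, so the sign is −
  Longitude: 137 + 36/60 + 39.4/3600 = 137.6109444
  W → negative
Point 5:
  φ: 22′ + 54″ = 22.90000′; 26 + 22.90000/60 = 26.3816667
  S ⇒ negate
  Longitude: 137° + 39/60 + 49.6/3600 = 137 + 0.650000 + 0.013778 = 137.6637778
  E → positive
Point 6:
  Lat: 57′ + 0.54″ = 57.00900′; 12 + 57.00900/60 = 12.9501500
  S ⇒ negate
  Longitude: 171° + 14/60 + 40.92/3600 = 171 + 0.233333 + 0.011367 = 171.2447000
  E → positive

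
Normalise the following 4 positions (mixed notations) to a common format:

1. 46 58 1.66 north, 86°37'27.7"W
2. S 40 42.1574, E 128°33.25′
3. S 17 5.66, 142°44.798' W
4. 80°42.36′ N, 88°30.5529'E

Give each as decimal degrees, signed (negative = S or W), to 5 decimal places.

1. 46.96713, -86.62436
2. -40.70262, 128.55417
3. -17.09433, -142.74663
4. 80.70600, 88.50922

Point 1:
  φ: 58′ + 1.66″ = 58.02767′; 46 + 58.02767/60 = 46.967128
  N ⇒ keep positive
  Lon: 37′ + 27.7″ = 37.46167′; 86 + 37.46167/60 = 86.624361
  hemisphere W, so the sign is −
Point 2:
  φ: 42.1574′ = 0.702623°; total 40.702623
  S → negative
  Longitude: 128 + 33.25/60 = 128.554167
  E → positive
Point 3:
  φ: 5.66′ = 0.094333°; total 17.094333
  S ⇒ negate
  λ: 142 + 44.798/60 = 142.746633
  hemisphere W, so the sign is −
Point 4:
  Lat: 80 + 42.36/60 = 80.706000
  N → positive
  λ: 30.5529′ = 0.509215°; total 88.509215
  E → positive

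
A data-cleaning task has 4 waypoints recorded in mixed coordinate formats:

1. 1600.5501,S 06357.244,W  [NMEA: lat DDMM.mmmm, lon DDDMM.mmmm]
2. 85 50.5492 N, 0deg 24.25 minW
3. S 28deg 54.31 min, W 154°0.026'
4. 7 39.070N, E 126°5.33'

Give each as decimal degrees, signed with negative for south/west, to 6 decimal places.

Point 1:
  Latitude: split at 2 digits → 16° and 0.5501′; 16 + 0.5501/60 = 16.0091683
  S → negative
  Lon: split at 3 digits → 063° and 57.244′; 63 + 57.244/60 = 63.9540667
  W ⇒ negate
Point 2:
  Latitude: 85 + 50.5492/60 = 85.8424867
  N ⇒ keep positive
  Longitude: 24.25′ = 0.404167°; total 0.4041667
  W → negative
Point 3:
  φ: 28 + 54.31/60 = 28.9051667
  hemisphere S, so the sign is −
  λ: 0.026′ = 0.000433°; total 154.0004333
  hemisphere W, so the sign is −
Point 4:
  Lat: 39.07′ = 0.651167°; total 7.6511667
  N ⇒ keep positive
  Lon: 126 + 5.33/60 = 126.0888333
  E → positive

1. -16.009168, -63.954067
2. 85.842487, -0.404167
3. -28.905167, -154.000433
4. 7.651167, 126.088833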